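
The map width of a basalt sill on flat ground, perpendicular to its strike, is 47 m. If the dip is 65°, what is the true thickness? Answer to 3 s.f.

True thickness t = w · sin(dip) = 47 × sin 65°
t = 47 × 0.9063 = 42.596 m

42.6 m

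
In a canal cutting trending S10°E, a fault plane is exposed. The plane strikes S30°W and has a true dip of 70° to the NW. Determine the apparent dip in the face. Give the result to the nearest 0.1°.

The section lies 40° from the strike.
tan(apparent dip) = tan 70° · sin 40° = 1.7660
apparent dip = arctan 1.7660 = 60.48°

60.5°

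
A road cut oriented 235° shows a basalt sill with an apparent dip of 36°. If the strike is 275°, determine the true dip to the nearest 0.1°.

48.5°

β = acute angle between strike 275° and section 235° = 40°.
tan(true dip) = tan 36° / sin 40° = 1.1303
δ = arctan(1.1303) = 48.50°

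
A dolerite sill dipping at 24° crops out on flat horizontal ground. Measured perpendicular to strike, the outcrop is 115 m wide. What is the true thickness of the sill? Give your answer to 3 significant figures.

True thickness t = w · sin(dip) = 115 × sin 24°
t = 115 × 0.4067 = 46.775 m

46.8 m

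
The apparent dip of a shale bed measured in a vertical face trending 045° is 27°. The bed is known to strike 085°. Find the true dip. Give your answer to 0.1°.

β = acute angle between strike 085° and section 045° = 40°.
tan(true dip) = tan 27° / sin 40° = 0.7927
true dip = arctan 0.7927 = 38.40°

38.4°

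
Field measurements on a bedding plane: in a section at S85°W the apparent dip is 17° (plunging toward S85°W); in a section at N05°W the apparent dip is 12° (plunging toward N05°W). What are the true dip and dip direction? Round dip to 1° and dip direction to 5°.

The two traces are lines in the plane: v₁ = (sin 265°·cos 17°, cos 265°·cos 17°, −sin 17°), v₂ = (sin 355°·cos 12°, cos 355°·cos 12°, −sin 12°).
n = v₁ × v₂ = (-0.302, 0.173, 0.935) (taken with n_z > 0).
True dip = arccos(n_z / |n|) = arccos(0.9371) = 20.4°.
The horizontal component of n points toward azimuth atan2(n_x, n_y) = 300°, the dip direction.

true dip 20°, dip direction 300°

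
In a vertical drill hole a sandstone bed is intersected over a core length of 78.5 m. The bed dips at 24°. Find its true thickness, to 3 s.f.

71.7 m

True thickness t = h · cos(dip) = 78.5 × cos 24°
t = 78.5 × 0.9135 = 71.713 m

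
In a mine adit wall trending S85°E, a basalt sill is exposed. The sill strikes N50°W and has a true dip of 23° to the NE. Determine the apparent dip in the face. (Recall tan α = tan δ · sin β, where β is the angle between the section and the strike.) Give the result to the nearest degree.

The strike is N50°W and the section trends S85°E; the acute angle between them is β = 35°.
tan α = tan 23° × sin 35° = 0.4245 × 0.5736 = 0.2435
apparent dip = arctan 0.2435 = 13.68°

14°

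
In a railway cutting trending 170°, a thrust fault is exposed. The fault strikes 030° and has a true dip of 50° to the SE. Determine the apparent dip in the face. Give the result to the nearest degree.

The strike is 030° and the section trends 170°; the acute angle between them is β = 40°.
tan(apparent dip) = tan 50° · sin 40° = 0.7660
apparent dip = arctan 0.7660 = 37.45°

37°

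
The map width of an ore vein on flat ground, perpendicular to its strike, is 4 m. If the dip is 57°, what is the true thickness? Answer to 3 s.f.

True thickness t = w · sin(dip) = 4 × sin 57°
t = 4 × 0.8387 = 3.355 m

3.35 m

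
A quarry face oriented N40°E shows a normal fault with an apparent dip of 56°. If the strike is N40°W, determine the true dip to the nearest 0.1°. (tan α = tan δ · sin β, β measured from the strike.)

β = acute angle between strike N40°W and section N40°E = 80°.
tan(true dip) = tan 56° / sin 80° = 1.5054
δ = arctan(1.5054) = 56.41°

56.4°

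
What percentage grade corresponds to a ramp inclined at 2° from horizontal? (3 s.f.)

grade % = 100 × tan 2° = 100 × 0.0349

3.49%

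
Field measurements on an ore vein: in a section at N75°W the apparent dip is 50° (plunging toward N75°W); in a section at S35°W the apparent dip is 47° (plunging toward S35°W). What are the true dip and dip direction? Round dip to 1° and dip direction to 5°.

true dip 54°, dip direction 255°

Each apparent-dip line lies in the plane. As unit vectors (x east, y north, z up), v₁ plunges 50°→N75°W and v₂ plunges 47°→S35°W.
n = v₁ × v₂ = (-0.550, -0.154, 0.412) (taken with n_z > 0).
Dip δ = arctan(|n_h|/n_z) = arctan(0.571/0.412) = 54.2°.
The horizontal component of n points toward azimuth atan2(n_x, n_y) = 254°, the dip direction.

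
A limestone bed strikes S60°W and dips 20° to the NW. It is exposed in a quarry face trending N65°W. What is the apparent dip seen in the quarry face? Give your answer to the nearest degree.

The strike is S60°W and the section trends N65°W; the acute angle between them is β = 55°.
tan(apparent dip) = tan 20° · sin 55° = 0.2981
α = arctan(0.2981) = 16.60°

17°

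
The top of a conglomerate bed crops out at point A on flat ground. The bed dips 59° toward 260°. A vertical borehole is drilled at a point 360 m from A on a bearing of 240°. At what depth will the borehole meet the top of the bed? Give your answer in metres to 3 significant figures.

The hole lies 20° from the dip direction, so the down-dip offset is 360 × cos 20° = 338.29 m.
Depth = down-dip offset × tan(dip) = 338.29 × tan 59° = 338.29 × 1.6643
Depth = 563.01 m

563 m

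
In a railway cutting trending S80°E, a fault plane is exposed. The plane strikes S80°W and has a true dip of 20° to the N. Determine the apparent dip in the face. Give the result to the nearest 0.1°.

Angle between strike (S80°W) and section (S80°E): β = 20°.
tan α = tan 20° × sin 20° = 0.3640 × 0.3420 = 0.1245
apparent dip = arctan 0.1245 = 7.10°

7.1°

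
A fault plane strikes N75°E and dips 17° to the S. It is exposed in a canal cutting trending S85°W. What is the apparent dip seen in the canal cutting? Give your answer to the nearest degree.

Angle between strike (N75°E) and section (S85°W): β = 10°.
tan(apparent dip) = tan 17° · sin 10° = 0.0531
apparent dip = arctan 0.0531 = 3.04°

3°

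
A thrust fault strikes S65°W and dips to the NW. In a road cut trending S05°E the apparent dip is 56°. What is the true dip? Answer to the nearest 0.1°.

57.6°

The section is 70° from the strike.
tan δ = tan α / sin β = tan 56° / sin 70° = 1.4826 / 0.9397 = 1.5777
δ = arctan(1.5777) = 57.63°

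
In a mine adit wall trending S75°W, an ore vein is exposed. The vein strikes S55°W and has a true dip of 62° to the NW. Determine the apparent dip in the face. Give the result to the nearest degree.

The section lies 20° from the strike.
tan α = tan 62° × sin 20° = 1.8807 × 0.3420 = 0.6432
α = arctan(0.6432) = 32.75°

33°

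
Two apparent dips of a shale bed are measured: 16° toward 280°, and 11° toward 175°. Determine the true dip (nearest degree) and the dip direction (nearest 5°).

Each apparent-dip line lies in the plane. As unit vectors (x east, y north, z up), v₁ plunges 16°→280° and v₂ plunges 11°→175°.
The plane normal is n = v₁ × v₂ ∝ (-0.301, -0.204, 0.911).
True dip = arccos(n_z / |n|) = arccos(0.9287) = 21.8°.
The horizontal component of n points toward azimuth atan2(n_x, n_y) = 236°, the dip direction.

true dip 22°, dip direction 235°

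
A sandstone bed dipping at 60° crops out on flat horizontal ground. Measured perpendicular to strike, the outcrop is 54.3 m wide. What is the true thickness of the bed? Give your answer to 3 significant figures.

True thickness t = w · sin(dip) = 54.3 × sin 60°
t = 54.3 × 0.8660 = 47.025 m

47.0 m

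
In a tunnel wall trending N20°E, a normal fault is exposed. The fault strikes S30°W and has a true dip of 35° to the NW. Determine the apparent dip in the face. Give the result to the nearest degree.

7°

Angle between strike (S30°W) and section (N20°E): β = 10°.
tan α = tan 35° × sin 10° = 0.7002 × 0.1736 = 0.1216
α = arctan(0.1216) = 6.93°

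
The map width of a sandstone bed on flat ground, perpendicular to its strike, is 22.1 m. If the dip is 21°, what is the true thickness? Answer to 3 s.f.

True thickness t = w · sin(dip) = 22.1 × sin 21°
t = 22.1 × 0.3584 = 7.920 m

7.92 m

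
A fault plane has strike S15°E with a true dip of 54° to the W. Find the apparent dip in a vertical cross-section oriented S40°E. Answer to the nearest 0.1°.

Angle between strike (S15°E) and section (S40°E): β = 25°.
tan α = tan 54° × sin 25° = 1.3764 × 0.4226 = 0.5817
α = arctan(0.5817) = 30.19°

30.2°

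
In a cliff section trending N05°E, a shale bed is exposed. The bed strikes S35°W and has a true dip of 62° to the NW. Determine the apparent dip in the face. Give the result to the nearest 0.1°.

43.2°

The section lies 30° from the strike.
tan α = tan 62° × sin 30° = 1.8807 × 0.5000 = 0.9404
apparent dip = arctan 0.9404 = 43.24°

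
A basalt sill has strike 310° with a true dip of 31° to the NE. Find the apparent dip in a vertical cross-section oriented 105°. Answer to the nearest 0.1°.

The section lies 25° from the strike.
tan(apparent dip) = tan 31° · sin 25° = 0.2539
α = arctan(0.2539) = 14.25°

14.2°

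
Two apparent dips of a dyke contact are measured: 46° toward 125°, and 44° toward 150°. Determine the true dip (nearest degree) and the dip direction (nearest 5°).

true dip 46°, dip direction 130°

Each apparent-dip line lies in the plane. As unit vectors (x east, y north, z up), v₁ plunges 46°→125° and v₂ plunges 44°→150°.
Cross product v₁ × v₂ gives the pole to the plane: n ∝ (0.171, -0.137, 0.211).
True dip = arccos(n_z / |n|) = arccos(0.6940) = 46.1°.
Dip direction = atan2(0.171, -0.137) = 129° (azimuth of n's horizontal projection).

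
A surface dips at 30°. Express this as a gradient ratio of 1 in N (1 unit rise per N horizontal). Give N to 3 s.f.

1 in 1.73

1 : N means tan θ = 1/N, so N = 1/tan 30° = 1/0.5774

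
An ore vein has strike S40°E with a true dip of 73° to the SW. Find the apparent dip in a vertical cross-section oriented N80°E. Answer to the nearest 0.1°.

70.6°

The section lies 60° from the strike.
tan(apparent dip) = tan 73° · sin 60° = 2.8326
apparent dip = arctan 2.8326 = 70.56°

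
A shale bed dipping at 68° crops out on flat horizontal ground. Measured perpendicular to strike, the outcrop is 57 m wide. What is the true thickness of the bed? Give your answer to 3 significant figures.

52.8 m

True thickness t = w · sin(dip) = 57 × sin 68°
t = 57 × 0.9272 = 52.849 m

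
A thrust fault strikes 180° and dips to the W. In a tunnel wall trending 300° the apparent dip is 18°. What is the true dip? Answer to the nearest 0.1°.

β = acute angle between strike 180° and section 300° = 60°.
tan(true dip) = tan 18° / sin 60° = 0.3752
true dip = arctan 0.3752 = 20.57°

20.6°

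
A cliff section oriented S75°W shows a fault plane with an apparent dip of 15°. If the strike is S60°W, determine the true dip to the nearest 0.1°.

46.0°

β = acute angle between strike S60°W and section S75°W = 15°.
tan δ = tan α / sin β = tan 15° / sin 15° = 0.2679 / 0.2588 = 1.0353
δ = arctan(1.0353) = 45.99°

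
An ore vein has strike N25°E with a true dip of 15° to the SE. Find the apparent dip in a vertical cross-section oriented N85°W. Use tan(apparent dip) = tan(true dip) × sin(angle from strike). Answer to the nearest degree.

14°

The section lies 70° from the strike.
tan α = tan 15° × sin 70° = 0.2679 × 0.9397 = 0.2518
apparent dip = arctan 0.2518 = 14.13°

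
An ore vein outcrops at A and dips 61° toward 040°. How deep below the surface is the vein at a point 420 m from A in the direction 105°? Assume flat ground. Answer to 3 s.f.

The hole lies 65° from the dip direction, so the down-dip offset is 420 × cos 65° = 177.50 m.
Depth = down-dip offset × tan(dip) = 177.50 × tan 61° = 177.50 × 1.8040
Depth = 320.22 m

320 m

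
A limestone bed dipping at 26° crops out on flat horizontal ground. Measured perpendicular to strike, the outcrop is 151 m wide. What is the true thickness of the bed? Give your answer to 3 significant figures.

True thickness t = w · sin(dip) = 151 × sin 26°
t = 151 × 0.4384 = 66.194 m

66.2 m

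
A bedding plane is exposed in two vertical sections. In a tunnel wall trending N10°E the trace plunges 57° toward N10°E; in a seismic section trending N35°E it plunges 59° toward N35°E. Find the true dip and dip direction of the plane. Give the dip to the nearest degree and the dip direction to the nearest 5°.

Each apparent-dip line lies in the plane. As unit vectors (x east, y north, z up), v₁ plunges 57°→N10°E and v₂ plunges 59°→N35°E.
The plane normal is n = v₁ × v₂ ∝ (0.106, 0.167, 0.119).
Dip δ = arctan(|n_h|/n_z) = arctan(0.197/0.119) = 59.0°.
Dip direction = atan2(0.106, 0.167) = 32° (azimuth of n's horizontal projection).

true dip 59°, dip direction 030°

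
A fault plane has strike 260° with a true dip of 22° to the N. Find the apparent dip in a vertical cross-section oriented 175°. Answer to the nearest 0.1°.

21.9°

Angle between strike (260°) and section (175°): β = 85°.
tan(apparent dip) = tan 22° · sin 85° = 0.4025
apparent dip = arctan 0.4025 = 21.92°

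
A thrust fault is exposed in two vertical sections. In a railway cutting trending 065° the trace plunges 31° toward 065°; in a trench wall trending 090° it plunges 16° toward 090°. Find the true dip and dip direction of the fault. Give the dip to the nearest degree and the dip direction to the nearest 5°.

true dip 41°, dip direction 020°

The two traces are lines in the plane: v₁ = (sin 65°·cos 31°, cos 65°·cos 31°, −sin 31°), v₂ = (sin 90°·cos 16°, cos 90°·cos 16°, −sin 16°).
Cross product v₁ × v₂ gives the pole to the plane: n ∝ (0.100, 0.281, 0.348).
True dip = arccos(n_z / |n|) = arccos(0.7596) = 40.6°.
Dip direction = atan2(0.100, 0.281) = 20° (azimuth of n's horizontal projection).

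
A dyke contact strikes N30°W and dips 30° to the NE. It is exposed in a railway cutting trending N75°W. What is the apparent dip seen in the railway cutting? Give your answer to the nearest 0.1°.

The section lies 45° from the strike.
tan α = tan 30° × sin 45° = 0.5774 × 0.7071 = 0.4082
α = arctan(0.4082) = 22.21°

22.2°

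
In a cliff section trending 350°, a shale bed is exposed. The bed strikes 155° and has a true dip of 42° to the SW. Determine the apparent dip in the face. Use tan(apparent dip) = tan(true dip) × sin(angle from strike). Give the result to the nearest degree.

Angle between strike (155°) and section (350°): β = 15°.
tan α = tan 42° × sin 15° = 0.9004 × 0.2588 = 0.2330
apparent dip = arctan 0.2330 = 13.12°

13°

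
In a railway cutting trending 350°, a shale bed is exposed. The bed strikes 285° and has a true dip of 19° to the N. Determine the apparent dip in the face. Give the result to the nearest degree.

17°

The section lies 65° from the strike.
tan(apparent dip) = tan 19° · sin 65° = 0.3121
α = arctan(0.3121) = 17.33°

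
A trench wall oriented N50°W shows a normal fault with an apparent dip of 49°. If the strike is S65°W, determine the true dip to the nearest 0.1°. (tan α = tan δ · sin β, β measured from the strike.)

β = acute angle between strike S65°W and section N50°W = 65°.
tan(true dip) = tan 49° / sin 65° = 1.2693
true dip = arctan 1.2693 = 51.77°

51.8°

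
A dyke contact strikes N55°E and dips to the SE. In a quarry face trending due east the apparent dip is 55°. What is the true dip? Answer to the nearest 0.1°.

68.1°

The section is 35° from the strike.
tan(true dip) = tan 55° / sin 35° = 2.4899
δ = arctan(2.4899) = 68.12°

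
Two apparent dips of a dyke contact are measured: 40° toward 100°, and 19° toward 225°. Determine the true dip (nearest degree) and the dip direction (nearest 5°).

true dip 53°, dip direction 150°

Represent each trace as a vector plunging at its apparent dip toward its trend (east-north-up frame): v₁ = (0.754, -0.133, -0.643), v₂ = (-0.669, -0.669, -0.326).
The plane normal is n = v₁ × v₂ ∝ (0.386, -0.675, 0.593).
Dip δ = arctan(|n_h|/n_z) = arctan(0.778/0.593) = 52.7°.
Dip direction = azimuth of (n_x, n_y) = atan2(0.386, -0.675) = 150°.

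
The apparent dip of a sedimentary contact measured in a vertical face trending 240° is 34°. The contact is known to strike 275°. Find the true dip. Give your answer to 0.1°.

49.6°

The section is 35° from the strike.
tan(true dip) = tan 34° / sin 35° = 1.1760
δ = arctan(1.1760) = 49.62°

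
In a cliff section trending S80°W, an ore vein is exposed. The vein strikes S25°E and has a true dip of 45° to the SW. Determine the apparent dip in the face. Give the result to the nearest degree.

Angle between strike (S25°E) and section (S80°W): β = 75°.
tan(apparent dip) = tan 45° · sin 75° = 0.9659
α = arctan(0.9659) = 44.01°

44°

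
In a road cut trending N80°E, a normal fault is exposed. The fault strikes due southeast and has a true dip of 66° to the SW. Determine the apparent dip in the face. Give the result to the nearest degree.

Angle between strike (due southeast) and section (N80°E): β = 55°.
tan(apparent dip) = tan 66° · sin 55° = 1.8398
α = arctan(1.8398) = 61.47°

61°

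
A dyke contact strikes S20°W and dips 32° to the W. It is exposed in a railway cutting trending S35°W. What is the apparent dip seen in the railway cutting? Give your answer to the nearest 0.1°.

Angle between strike (S20°W) and section (S35°W): β = 15°.
tan α = tan 32° × sin 15° = 0.6249 × 0.2588 = 0.1617
apparent dip = arctan 0.1617 = 9.19°

9.2°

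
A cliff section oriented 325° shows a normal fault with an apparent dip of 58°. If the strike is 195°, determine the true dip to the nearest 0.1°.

64.4°

β = acute angle between strike 195° and section 325° = 50°.
tan(true dip) = tan 58° / sin 50° = 2.0891
δ = arctan(2.0891) = 64.42°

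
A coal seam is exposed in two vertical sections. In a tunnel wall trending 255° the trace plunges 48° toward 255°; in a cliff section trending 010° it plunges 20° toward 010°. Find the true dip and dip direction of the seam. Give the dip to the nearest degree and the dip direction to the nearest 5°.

Represent each trace as a vector plunging at its apparent dip toward its trend (east-north-up frame): v₁ = (-0.646, -0.173, -0.743), v₂ = (0.163, 0.925, -0.342).
The plane normal is n = v₁ × v₂ ∝ (-0.747, 0.342, 0.570).
Dip δ = arctan(|n_h|/n_z) = arctan(0.822/0.570) = 55.3°.
Dip direction = atan2(-0.747, 0.342) = 295° (azimuth of n's horizontal projection).

true dip 55°, dip direction 295°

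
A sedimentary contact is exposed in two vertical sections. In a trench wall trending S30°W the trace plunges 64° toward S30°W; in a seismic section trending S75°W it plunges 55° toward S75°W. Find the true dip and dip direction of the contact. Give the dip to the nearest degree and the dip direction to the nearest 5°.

true dip 64°, dip direction 210°

Each apparent-dip line lies in the plane. As unit vectors (x east, y north, z up), v₁ plunges 64°→S30°W and v₂ plunges 55°→S75°W.
n = v₁ × v₂ = (-0.178, -0.318, 0.178) (taken with n_z > 0).
Dip δ = arctan(|n_h|/n_z) = arctan(0.365/0.178) = 64.0°.
Dip direction = azimuth of (n_x, n_y) = atan2(-0.178, -0.318) = 209°.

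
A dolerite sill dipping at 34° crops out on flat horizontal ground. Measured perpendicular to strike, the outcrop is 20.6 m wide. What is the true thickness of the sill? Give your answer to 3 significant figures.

11.5 m

True thickness t = w · sin(dip) = 20.6 × sin 34°
t = 20.6 × 0.5592 = 11.519 m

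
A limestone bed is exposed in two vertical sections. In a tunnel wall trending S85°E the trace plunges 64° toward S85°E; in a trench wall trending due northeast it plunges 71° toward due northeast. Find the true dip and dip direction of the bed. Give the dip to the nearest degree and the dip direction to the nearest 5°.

The two traces are lines in the plane: v₁ = (sin 95°·cos 64°, cos 95°·cos 64°, −sin 64°), v₂ = (sin 45°·cos 71°, cos 45°·cos 71°, −sin 71°).
Cross product v₁ × v₂ gives the pole to the plane: n ∝ (0.243, 0.206, 0.109).
Dip δ = arctan(|n_h|/n_z) = arctan(0.319/0.109) = 71.1°.
Dip direction = atan2(0.243, 0.206) = 50° (azimuth of n's horizontal projection).

true dip 71°, dip direction 050°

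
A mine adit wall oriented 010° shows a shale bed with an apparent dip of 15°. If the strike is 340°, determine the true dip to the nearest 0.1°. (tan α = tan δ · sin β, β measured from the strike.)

28.2°

β = acute angle between strike 340° and section 010° = 30°.
tan δ = tan α / sin β = tan 15° / sin 30° = 0.2679 / 0.5000 = 0.5359
δ = arctan(0.5359) = 28.19°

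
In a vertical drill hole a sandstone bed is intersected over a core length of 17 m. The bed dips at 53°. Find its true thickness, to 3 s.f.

10.2 m

True thickness t = h · cos(dip) = 17 × cos 53°
t = 17 × 0.6018 = 10.231 m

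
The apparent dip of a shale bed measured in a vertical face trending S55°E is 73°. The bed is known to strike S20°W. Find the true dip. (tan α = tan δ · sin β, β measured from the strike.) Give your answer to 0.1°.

73.5°

β = acute angle between strike S20°W and section S55°E = 75°.
tan δ = tan α / sin β = tan 73° / sin 75° = 3.2709 / 0.9659 = 3.3862
δ = arctan(3.3862) = 73.55°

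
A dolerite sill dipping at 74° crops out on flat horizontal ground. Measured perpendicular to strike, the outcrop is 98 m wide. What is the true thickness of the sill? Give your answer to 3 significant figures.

True thickness t = w · sin(dip) = 98 × sin 74°
t = 98 × 0.9613 = 94.204 m

94.2 m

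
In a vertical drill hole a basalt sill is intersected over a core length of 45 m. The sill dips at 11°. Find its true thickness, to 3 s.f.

True thickness t = h · cos(dip) = 45 × cos 11°
t = 45 × 0.9816 = 44.173 m

44.2 m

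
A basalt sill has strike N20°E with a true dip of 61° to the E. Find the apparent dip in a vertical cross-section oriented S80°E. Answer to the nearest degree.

61°

The strike is N20°E and the section trends S80°E; the acute angle between them is β = 80°.
tan(apparent dip) = tan 61° · sin 80° = 1.7766
apparent dip = arctan 1.7766 = 60.63°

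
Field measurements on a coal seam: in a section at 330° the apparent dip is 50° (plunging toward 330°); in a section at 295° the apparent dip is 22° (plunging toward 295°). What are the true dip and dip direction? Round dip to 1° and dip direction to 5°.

Each apparent-dip line lies in the plane. As unit vectors (x east, y north, z up), v₁ plunges 50°→330° and v₂ plunges 22°→295°.
The plane normal is n = v₁ × v₂ ∝ (0.092, 0.523, 0.342).
True dip = arccos(n_z / |n|) = arccos(0.5411) = 57.2°.
The horizontal component of n points toward azimuth atan2(n_x, n_y) = 10°, the dip direction.

true dip 57°, dip direction 010°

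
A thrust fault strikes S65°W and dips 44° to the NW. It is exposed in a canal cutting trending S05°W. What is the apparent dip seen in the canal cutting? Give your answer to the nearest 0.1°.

39.9°

The section lies 60° from the strike.
tan α = tan 44° × sin 60° = 0.9657 × 0.8660 = 0.8363
α = arctan(0.8363) = 39.91°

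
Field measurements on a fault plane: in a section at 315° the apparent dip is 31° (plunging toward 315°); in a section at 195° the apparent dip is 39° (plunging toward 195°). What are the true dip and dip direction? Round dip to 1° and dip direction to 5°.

true dip 55°, dip direction 250°

The two traces are lines in the plane: v₁ = (sin 315°·cos 31°, cos 315°·cos 31°, −sin 31°), v₂ = (sin 195°·cos 39°, cos 195°·cos 39°, −sin 39°).
The plane normal is n = v₁ × v₂ ∝ (-0.768, -0.278, 0.577).
True dip = arccos(n_z / |n|) = arccos(0.5769) = 54.8°.
Dip direction = atan2(-0.768, -0.278) = 250° (azimuth of n's horizontal projection).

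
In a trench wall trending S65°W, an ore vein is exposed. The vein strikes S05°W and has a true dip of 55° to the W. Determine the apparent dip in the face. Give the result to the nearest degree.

Angle between strike (S05°W) and section (S65°W): β = 60°.
tan α = tan 55° × sin 60° = 1.4281 × 0.8660 = 1.2368
apparent dip = arctan 1.2368 = 51.04°

51°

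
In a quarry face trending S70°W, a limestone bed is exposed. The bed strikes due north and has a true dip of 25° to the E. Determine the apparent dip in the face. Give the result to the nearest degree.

The section lies 70° from the strike.
tan(apparent dip) = tan 25° · sin 70° = 0.4382
α = arctan(0.4382) = 23.66°

24°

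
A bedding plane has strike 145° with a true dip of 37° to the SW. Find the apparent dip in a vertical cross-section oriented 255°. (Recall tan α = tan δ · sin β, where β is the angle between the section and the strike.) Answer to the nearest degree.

35°

The section lies 70° from the strike.
tan α = tan 37° × sin 70° = 0.7536 × 0.9397 = 0.7081
apparent dip = arctan 0.7081 = 35.30°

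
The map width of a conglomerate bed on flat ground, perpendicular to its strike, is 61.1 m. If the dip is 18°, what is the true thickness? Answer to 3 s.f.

True thickness t = w · sin(dip) = 61.1 × sin 18°
t = 61.1 × 0.3090 = 18.881 m

18.9 m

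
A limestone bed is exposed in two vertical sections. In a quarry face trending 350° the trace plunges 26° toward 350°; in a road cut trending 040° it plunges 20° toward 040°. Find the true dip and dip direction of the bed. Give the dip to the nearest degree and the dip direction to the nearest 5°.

true dip 26°, dip direction 000°

Each apparent-dip line lies in the plane. As unit vectors (x east, y north, z up), v₁ plunges 26°→350° and v₂ plunges 20°→040°.
Cross product v₁ × v₂ gives the pole to the plane: n ∝ (-0.013, 0.318, 0.647).
True dip = arccos(n_z / |n|) = arccos(0.8972) = 26.2°.
The horizontal component of n points toward azimuth atan2(n_x, n_y) = 358°, the dip direction.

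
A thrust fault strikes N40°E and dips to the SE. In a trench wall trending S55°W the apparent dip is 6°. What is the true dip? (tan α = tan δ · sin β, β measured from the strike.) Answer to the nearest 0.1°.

22.1°

The section is 15° from the strike.
tan δ = tan α / sin β = tan 6° / sin 15° = 0.1051 / 0.2588 = 0.4061
δ = arctan(0.4061) = 22.10°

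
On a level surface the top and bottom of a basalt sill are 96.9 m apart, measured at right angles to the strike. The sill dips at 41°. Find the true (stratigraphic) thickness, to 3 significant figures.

63.6 m

True thickness t = w · sin(dip) = 96.9 × sin 41°
t = 96.9 × 0.6561 = 63.572 m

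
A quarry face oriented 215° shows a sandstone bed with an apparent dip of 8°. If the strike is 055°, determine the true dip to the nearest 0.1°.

22.3°

The section is 20° from the strike.
tan(true dip) = tan 8° / sin 20° = 0.4109
δ = arctan(0.4109) = 22.34°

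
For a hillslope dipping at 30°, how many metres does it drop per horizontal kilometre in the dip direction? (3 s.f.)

drop per km = 1000 × tan 30° = 1000 × 0.5774

577 m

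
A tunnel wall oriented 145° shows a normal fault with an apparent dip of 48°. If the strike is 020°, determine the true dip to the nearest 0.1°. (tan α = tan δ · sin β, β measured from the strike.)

53.6°

β = acute angle between strike 020° and section 145° = 55°.
tan δ = tan α / sin β = tan 48° / sin 55° = 1.1106 / 0.8192 = 1.3558
true dip = arctan 1.3558 = 53.59°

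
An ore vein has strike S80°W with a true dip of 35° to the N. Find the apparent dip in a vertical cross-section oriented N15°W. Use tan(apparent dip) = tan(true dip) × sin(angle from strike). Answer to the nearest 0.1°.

34.9°

The strike is S80°W and the section trends N15°W; the acute angle between them is β = 85°.
tan(apparent dip) = tan 35° · sin 85° = 0.6975
α = arctan(0.6975) = 34.90°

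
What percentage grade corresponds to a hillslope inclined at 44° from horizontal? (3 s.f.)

96.6%

grade % = 100 × tan 44° = 100 × 0.9657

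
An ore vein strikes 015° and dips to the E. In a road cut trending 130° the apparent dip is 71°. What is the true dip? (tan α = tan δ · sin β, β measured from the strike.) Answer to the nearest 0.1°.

72.7°

β = acute angle between strike 015° and section 130° = 65°.
tan(true dip) = tan 71° / sin 65° = 3.2044
true dip = arctan 3.2044 = 72.67°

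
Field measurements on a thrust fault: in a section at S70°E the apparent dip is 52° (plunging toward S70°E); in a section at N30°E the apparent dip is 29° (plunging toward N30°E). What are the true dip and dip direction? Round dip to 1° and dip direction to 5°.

true dip 53°, dip direction 095°

Represent each trace as a vector plunging at its apparent dip toward its trend (east-north-up frame): v₁ = (0.579, -0.211, -0.788), v₂ = (0.437, 0.757, -0.485).
Cross product v₁ × v₂ gives the pole to the plane: n ∝ (0.699, -0.064, 0.530).
tan δ = √(n_x²+n_y²)/n_z = 0.702/0.530, so δ = 52.9°.
The horizontal component of n points toward azimuth atan2(n_x, n_y) = 95°, the dip direction.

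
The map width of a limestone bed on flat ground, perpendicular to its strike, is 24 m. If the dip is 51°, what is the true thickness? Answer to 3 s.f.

True thickness t = w · sin(dip) = 24 × sin 51°
t = 24 × 0.7771 = 18.652 m

18.7 m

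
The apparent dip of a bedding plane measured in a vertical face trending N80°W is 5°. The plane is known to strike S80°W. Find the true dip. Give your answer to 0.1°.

14.3°

The section is 20° from the strike.
tan(true dip) = tan 5° / sin 20° = 0.2558
δ = arctan(0.2558) = 14.35°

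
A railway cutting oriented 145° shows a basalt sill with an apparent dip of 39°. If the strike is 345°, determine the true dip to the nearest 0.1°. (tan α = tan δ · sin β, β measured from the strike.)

67.1°

β = acute angle between strike 345° and section 145° = 20°.
tan δ = tan α / sin β = tan 39° / sin 20° = 0.8098 / 0.3420 = 2.3677
δ = arctan(2.3677) = 67.10°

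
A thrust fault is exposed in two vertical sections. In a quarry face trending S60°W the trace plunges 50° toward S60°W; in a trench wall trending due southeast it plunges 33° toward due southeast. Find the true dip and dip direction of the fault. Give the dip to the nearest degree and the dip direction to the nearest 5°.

Represent each trace as a vector plunging at its apparent dip toward its trend (east-north-up frame): v₁ = (-0.557, -0.321, -0.766), v₂ = (0.593, -0.593, -0.545).
n = v₁ × v₂ = (-0.279, -0.757, 0.521) (taken with n_z > 0).
Dip δ = arctan(|n_h|/n_z) = arctan(0.807/0.521) = 57.2°.
Dip direction = azimuth of (n_x, n_y) = atan2(-0.279, -0.757) = 200°.

true dip 57°, dip direction 200°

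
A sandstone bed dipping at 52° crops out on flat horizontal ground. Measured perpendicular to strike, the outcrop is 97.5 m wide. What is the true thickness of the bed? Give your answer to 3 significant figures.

True thickness t = w · sin(dip) = 97.5 × sin 52°
t = 97.5 × 0.7880 = 76.831 m

76.8 m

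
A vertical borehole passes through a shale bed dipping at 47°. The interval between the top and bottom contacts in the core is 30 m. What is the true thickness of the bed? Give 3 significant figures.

True thickness t = h · cos(dip) = 30 × cos 47°
t = 30 × 0.6820 = 20.460 m

20.5 m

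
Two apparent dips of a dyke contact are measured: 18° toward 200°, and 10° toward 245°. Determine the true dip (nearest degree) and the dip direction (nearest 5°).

The two traces are lines in the plane: v₁ = (sin 200°·cos 18°, cos 200°·cos 18°, −sin 18°), v₂ = (sin 245°·cos 10°, cos 245°·cos 10°, −sin 10°).
n = v₁ × v₂ = (-0.027, -0.219, 0.662) (taken with n_z > 0).
Dip δ = arctan(|n_h|/n_z) = arctan(0.221/0.662) = 18.4°.
Dip direction = azimuth of (n_x, n_y) = atan2(-0.027, -0.219) = 187°.

true dip 18°, dip direction 185°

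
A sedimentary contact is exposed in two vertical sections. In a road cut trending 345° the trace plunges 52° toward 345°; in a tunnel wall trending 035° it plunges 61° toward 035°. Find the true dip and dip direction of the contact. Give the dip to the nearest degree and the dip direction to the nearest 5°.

Represent each trace as a vector plunging at its apparent dip toward its trend (east-north-up frame): v₁ = (-0.159, 0.595, -0.788), v₂ = (0.278, 0.397, -0.875).
Cross product v₁ × v₂ gives the pole to the plane: n ∝ (0.207, 0.358, 0.229).
tan δ = √(n_x²+n_y²)/n_z = 0.414/0.229, so δ = 61.1°.
Dip direction = atan2(0.207, 0.358) = 30° (azimuth of n's horizontal projection).

true dip 61°, dip direction 030°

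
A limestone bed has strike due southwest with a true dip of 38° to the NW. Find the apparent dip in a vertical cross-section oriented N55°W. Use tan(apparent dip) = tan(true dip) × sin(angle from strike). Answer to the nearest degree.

Angle between strike (due southwest) and section (N55°W): β = 80°.
tan α = tan 38° × sin 80° = 0.7813 × 0.9848 = 0.7694
apparent dip = arctan 0.7694 = 37.58°

38°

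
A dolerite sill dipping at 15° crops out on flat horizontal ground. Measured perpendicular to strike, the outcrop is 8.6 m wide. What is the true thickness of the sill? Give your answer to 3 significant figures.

True thickness t = w · sin(dip) = 8.6 × sin 15°
t = 8.6 × 0.2588 = 2.226 m

2.23 m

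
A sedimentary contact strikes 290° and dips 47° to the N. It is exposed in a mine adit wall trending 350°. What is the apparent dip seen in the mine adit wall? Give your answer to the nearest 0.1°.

The strike is 290° and the section trends 350°; the acute angle between them is β = 60°.
tan α = tan 47° × sin 60° = 1.0724 × 0.8660 = 0.9287
apparent dip = arctan 0.9287 = 42.88°

42.9°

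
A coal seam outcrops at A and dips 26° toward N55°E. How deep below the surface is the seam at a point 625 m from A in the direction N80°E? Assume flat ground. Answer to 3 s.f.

276 m

The hole lies 25° from the dip direction, so the down-dip offset is 625 × cos 25° = 566.44 m.
Depth = down-dip offset × tan(dip) = 566.44 × tan 26° = 566.44 × 0.4877
Depth = 276.27 m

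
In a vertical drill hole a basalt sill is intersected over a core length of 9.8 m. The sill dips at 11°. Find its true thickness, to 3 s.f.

True thickness t = h · cos(dip) = 9.8 × cos 11°
t = 9.8 × 0.9816 = 9.620 m

9.62 m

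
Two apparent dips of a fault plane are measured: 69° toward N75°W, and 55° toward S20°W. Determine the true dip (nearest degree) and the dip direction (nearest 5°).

Each apparent-dip line lies in the plane. As unit vectors (x east, y north, z up), v₁ plunges 69°→N75°W and v₂ plunges 55°→S20°W.
n = v₁ × v₂ = (-0.579, -0.100, 0.205) (taken with n_z > 0).
Dip δ = arctan(|n_h|/n_z) = arctan(0.588/0.205) = 70.8°.
Dip direction = azimuth of (n_x, n_y) = atan2(-0.579, -0.100) = 260°.

true dip 71°, dip direction 260°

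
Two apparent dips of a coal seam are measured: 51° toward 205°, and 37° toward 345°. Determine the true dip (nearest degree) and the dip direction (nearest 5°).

The two traces are lines in the plane: v₁ = (sin 205°·cos 51°, cos 205°·cos 51°, −sin 51°), v₂ = (sin 345°·cos 37°, cos 345°·cos 37°, −sin 37°).
Cross product v₁ × v₂ gives the pole to the plane: n ∝ (-0.943, -0.001, 0.323).
Dip δ = arctan(|n_h|/n_z) = arctan(0.943/0.323) = 71.1°.
Dip direction = atan2(-0.943, -0.001) = 270° (azimuth of n's horizontal projection).

true dip 71°, dip direction 270°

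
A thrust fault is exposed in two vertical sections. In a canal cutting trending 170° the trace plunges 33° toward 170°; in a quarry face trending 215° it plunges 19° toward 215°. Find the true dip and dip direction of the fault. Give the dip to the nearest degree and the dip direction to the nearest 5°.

true dip 34°, dip direction 155°

The two traces are lines in the plane: v₁ = (sin 170°·cos 33°, cos 170°·cos 33°, −sin 33°), v₂ = (sin 215°·cos 19°, cos 215°·cos 19°, −sin 19°).
Cross product v₁ × v₂ gives the pole to the plane: n ∝ (0.153, -0.343, 0.561).
Dip δ = arctan(|n_h|/n_z) = arctan(0.375/0.561) = 33.8°.
Dip direction = atan2(0.153, -0.343) = 156° (azimuth of n's horizontal projection).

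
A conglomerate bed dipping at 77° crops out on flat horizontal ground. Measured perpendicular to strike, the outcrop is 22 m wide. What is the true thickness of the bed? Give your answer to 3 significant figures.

21.4 m

True thickness t = w · sin(dip) = 22 × sin 77°
t = 22 × 0.9744 = 21.436 m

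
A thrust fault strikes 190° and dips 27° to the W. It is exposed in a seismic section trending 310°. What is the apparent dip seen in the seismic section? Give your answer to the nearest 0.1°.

The strike is 190° and the section trends 310°; the acute angle between them is β = 60°.
tan α = tan 27° × sin 60° = 0.5095 × 0.8660 = 0.4413
apparent dip = arctan 0.4413 = 23.81°

23.8°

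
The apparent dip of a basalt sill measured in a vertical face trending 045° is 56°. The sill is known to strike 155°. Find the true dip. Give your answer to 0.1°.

β = acute angle between strike 155° and section 045° = 70°.
tan δ = tan α / sin β = tan 56° / sin 70° = 1.4826 / 0.9397 = 1.5777
δ = arctan(1.5777) = 57.63°

57.6°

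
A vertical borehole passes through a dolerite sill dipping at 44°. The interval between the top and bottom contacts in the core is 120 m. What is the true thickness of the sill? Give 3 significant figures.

86.3 m

True thickness t = h · cos(dip) = 120 × cos 44°
t = 120 × 0.7193 = 86.321 m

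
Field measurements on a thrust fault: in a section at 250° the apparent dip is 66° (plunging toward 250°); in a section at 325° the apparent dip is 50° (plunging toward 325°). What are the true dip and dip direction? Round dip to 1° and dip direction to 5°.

true dip 67°, dip direction 265°

The two traces are lines in the plane: v₁ = (sin 250°·cos 66°, cos 250°·cos 66°, −sin 66°), v₂ = (sin 325°·cos 50°, cos 325°·cos 50°, −sin 50°).
n = v₁ × v₂ = (-0.588, -0.044, 0.253) (taken with n_z > 0).
Dip δ = arctan(|n_h|/n_z) = arctan(0.589/0.253) = 66.8°.
Dip direction = azimuth of (n_x, n_y) = atan2(-0.588, -0.044) = 266°.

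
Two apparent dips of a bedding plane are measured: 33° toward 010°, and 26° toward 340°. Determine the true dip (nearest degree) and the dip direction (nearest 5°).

true dip 34°, dip direction 025°

Represent each trace as a vector plunging at its apparent dip toward its trend (east-north-up frame): v₁ = (0.146, 0.826, -0.545), v₂ = (-0.307, 0.845, -0.438).
n = v₁ × v₂ = (0.098, 0.231, 0.377) (taken with n_z > 0).
True dip = arccos(n_z / |n|) = arccos(0.8322) = 33.7°.
Dip direction = atan2(0.098, 0.231) = 23° (azimuth of n's horizontal projection).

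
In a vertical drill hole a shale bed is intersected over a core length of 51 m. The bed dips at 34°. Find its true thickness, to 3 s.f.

42.3 m

True thickness t = h · cos(dip) = 51 × cos 34°
t = 51 × 0.8290 = 42.281 m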